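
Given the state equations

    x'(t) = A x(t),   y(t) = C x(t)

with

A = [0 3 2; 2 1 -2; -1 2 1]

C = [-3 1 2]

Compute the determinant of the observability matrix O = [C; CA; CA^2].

308

CA = [[0, -4, -6]]
CA^2 = [[-2, -16, 2]]
Observability matrix O = [C; CA; CA^2] = [[-3, 1, 2], [0, -4, -6], [-2, -16, 2]]
Expanding along the first row, det(O) = (-3)·((-4)·2 - (-6)·(-16)) - 1·(0·2 - (-6)·(-2)) + 2·(0·(-16) - (-4)·(-2)) = (-3)·(-104) - 1·(-12) + 2·(-8) = 308
Since det(O) ≠ 0, rank(O) = 3 and the system is completely observable.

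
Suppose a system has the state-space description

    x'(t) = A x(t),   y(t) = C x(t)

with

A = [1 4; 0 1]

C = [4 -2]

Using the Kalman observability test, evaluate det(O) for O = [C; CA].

64

CA = [[4, 14]]
Observability matrix O = [C; CA] = [[4, -2], [4, 14]]
det(O) = 4·14 - (-2)·4 = 56 - (-8) = 64
Since det(O) ≠ 0, rank(O) = 2 and the system is completely observable.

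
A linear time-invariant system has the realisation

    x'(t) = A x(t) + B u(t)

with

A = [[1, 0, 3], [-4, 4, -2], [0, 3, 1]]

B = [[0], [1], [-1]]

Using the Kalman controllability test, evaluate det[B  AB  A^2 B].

AB = [[-3], [6], [2]]
A^2B = [[3], [32], [20]]
Controllability matrix C = [B  AB  A^2B] = [[0, -3, 3], [1, 6, 32], [-1, 2, 20]]
Expanding along the first row, det(C) = 0·(6·20 - 32·2) - (-3)·(1·20 - 32·(-1)) + 3·(1·2 - 6·(-1)) = 0·56 - (-3)·52 + 3·8 = 180
Since det(C) ≠ 0, rank(C) = 3 and the system is completely controllable.

180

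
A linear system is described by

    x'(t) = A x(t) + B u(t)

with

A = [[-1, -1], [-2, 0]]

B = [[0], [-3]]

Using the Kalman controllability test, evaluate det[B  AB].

AB = [[3], [0]]
Controllability matrix C = [B  AB] = [[0, 3], [-3, 0]]
det(C) = 0·0 - 3·(-3) = 0 - (-9) = 9
Since det(C) ≠ 0, rank(C) = 2 and the system is completely controllable.

9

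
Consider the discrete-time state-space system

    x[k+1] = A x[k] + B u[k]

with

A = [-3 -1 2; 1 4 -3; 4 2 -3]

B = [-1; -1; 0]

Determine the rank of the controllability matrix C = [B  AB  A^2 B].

3

AB = [[4], [-5], [-6]]
A^2B = [[-19], [2], [24]]
Controllability matrix C = [B  AB  A^2B] = [[-1, 4, -19], [-1, -5, 2], [0, -6, 24]]
det(C) = (-1)·((-5)·24 - 2·(-6)) - 4·((-1)·24 - 2·0) + (-19)·((-1)·(-6) - (-5)·0) = (-1)·(-108) - 4·(-24) + (-19)·6 = 90 ≠ 0, so rank(C) = 3.
rank(C) = 3 = n, so the pair (A, B) is completely controllable.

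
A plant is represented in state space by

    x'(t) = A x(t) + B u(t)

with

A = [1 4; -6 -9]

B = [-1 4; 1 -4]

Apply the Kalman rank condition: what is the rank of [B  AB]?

AB = [[3, -12], [-3, 12]]
Controllability matrix C = [B  AB] = [[-1, 4, 3, -12], [1, -4, -3, 12]]
Every column of C is a scalar multiple of column 1 = [-1, 1] (multipliers 1, -4, -3, 12), so the columns span a one-dimensional space.
C ≠ 0, hence rank(C) = 1.
rank(C) = 1 < n = 2, so the pair (A, B) is not completely controllable.

1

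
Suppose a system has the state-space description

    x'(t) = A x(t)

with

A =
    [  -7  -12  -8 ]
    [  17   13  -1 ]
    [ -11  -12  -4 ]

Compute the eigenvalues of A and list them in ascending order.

det(sI - A) = s^3 - (tr A)s^2 + (M11 + M22 + M33)s - det A, where Mii is the 2×2 principal minor of A obtained by deleting row i and column i.
tr A = (-7) + 13 + (-4) = 2; M11 = 13·(-4) - (-1)·(-12) = -52 - 12 = -64; M22 = (-7)·(-4) - (-8)·(-11) = 28 - 88 = -60; M33 = (-7)·13 - (-12)·17 = -91 - (-204) = 113; sum of minors = -11.
det A = (-7)·(13·(-4) - (-1)·(-12)) - (-12)·(17·(-4) - (-1)·(-11)) + (-8)·(17·(-12) - 13·(-11)) = (-7)·(-64) - (-12)·(-79) + (-8)·(-61) = -12.
So p(s) = det(sI - A) = s^3 - 2s^2 - 11s + 12.
Rational-root test: any integer root divides 12. Testing small divisors, s = 1 works: p(1) = 1 + (-2) + (-11) + 12 = 0, so (s - 1) is a factor.
Dividing, p(s) = (s - 1)(s^2 - s - 12).
Factor s^2 - s - 12: two numbers with sum 1 and product -12 are 4 and -3, so s^2 - s - 12 = (s - 4)(s + 3).
Hence p(s) = (s - 4) (s - 1) (s + 3), with roots -3, 1, 4.
At least one eigenvalue has non-negative real part, so the system is not asymptotically stable.

-3, 1, 4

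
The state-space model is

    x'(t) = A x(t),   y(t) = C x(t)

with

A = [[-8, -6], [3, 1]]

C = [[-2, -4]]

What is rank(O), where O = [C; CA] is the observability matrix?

CA = [[4, 8]]
Observability matrix O = [C; CA] = [[-2, -4], [4, 8]]
Every row of O is a scalar multiple of row 1 = [-2, -4] (multipliers 1, -2), so the rows span a one-dimensional space.
O ≠ 0, hence rank(O) = 1.
rank(O) = 1 < n = 2, so the pair (A, C) is not completely observable.

1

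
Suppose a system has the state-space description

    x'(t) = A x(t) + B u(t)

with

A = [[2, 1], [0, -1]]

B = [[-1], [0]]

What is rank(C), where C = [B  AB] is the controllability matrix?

AB = [[-2], [0]]
Controllability matrix C = [B  AB] = [[-1, -2], [0, 0]]
Every column of C is a scalar multiple of column 1 = [-1, 0] (multipliers 1, 2), so the columns span a one-dimensional space.
C ≠ 0, hence rank(C) = 1.
rank(C) = 1 < n = 2, so the pair (A, B) is not completely controllable.

1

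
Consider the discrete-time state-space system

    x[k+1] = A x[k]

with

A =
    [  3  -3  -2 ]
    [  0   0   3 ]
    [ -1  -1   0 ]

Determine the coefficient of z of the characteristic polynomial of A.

Expand det(zI - A) for the 3×3 matrix.
p(z) = z^3 - 3z^2 + z - 18.
(Check: constant term = det(-A) = (-1)^3 det A = -18; coefficient of z^2 = -tr A = -3.)
The coefficient of z is 1.

1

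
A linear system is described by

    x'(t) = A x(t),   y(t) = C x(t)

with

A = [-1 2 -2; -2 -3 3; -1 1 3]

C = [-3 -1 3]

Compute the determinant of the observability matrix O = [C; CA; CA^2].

904

CA = [[2, 0, 12]]
CA^2 = [[-14, 16, 32]]
Observability matrix O = [C; CA; CA^2] = [[-3, -1, 3], [2, 0, 12], [-14, 16, 32]]
Expanding along the first row, det(O) = (-3)·(0·32 - 12·16) - (-1)·(2·32 - 12·(-14)) + 3·(2·16 - 0·(-14)) = (-3)·(-192) - (-1)·232 + 3·32 = 904
Since det(O) ≠ 0, rank(O) = 3 and the system is completely observable.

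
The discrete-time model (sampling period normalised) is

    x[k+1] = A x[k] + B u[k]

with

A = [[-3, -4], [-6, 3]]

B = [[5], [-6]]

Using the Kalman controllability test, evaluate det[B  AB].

-186

AB = [[9], [-48]]
Controllability matrix C = [B  AB] = [[5, 9], [-6, -48]]
det(C) = 5·(-48) - 9·(-6) = -240 - (-54) = -186
Since det(C) ≠ 0, rank(C) = 2 and the system is completely controllable.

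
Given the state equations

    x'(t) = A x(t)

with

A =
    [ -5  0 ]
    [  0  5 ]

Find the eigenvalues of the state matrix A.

det(sI - A) = s^2 - (tr A)s + det A, with tr A = (-5) + 5 = 0 and det A = (-5)·5 - 0·0 = -25 - 0 = -25.
So p(s) = det(sI - A) = s^2 - 25.
Factor s^2 - 25: two numbers with sum 0 and product -25 are 5 and -5, so s^2 - 25 = (s - 5)(s + 5).
Hence p(s) = (s - 5) (s + 5), with roots -5, 5.
At least one eigenvalue has non-negative real part, so the system is not asymptotically stable.

-5, 5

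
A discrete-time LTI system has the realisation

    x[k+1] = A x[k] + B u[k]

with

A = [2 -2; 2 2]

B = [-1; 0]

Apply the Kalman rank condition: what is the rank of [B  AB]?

AB = [[-2], [-2]]
Controllability matrix C = [B  AB] = [[-1, -2], [0, -2]]
det(C) = (-1)·(-2) - (-2)·0 = 2 - 0 = 2 ≠ 0, so rank(C) = 2.
rank(C) = 2 = n, so the pair (A, B) is completely controllable.

2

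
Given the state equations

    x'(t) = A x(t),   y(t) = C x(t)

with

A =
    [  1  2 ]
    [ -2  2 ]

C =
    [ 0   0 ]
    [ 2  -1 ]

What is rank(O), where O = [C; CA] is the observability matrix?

2

CA = [[0, 0], [4, 2]]
Observability matrix O = [C; CA] = [[0, 0], [2, -1], [0, 0], [4, 2]]
Take the 2×2 submatrix of O formed by rows 2, 4: [[2, -1], [4, 2]]. Its determinant is 2·2 - (-1)·4 = 4 - (-4) = 8 ≠ 0.
So rank(O) ≥ 2; since O has 2 columns, rank(O) = 2.
rank(O) = 2 = n, so the pair (A, C) is completely observable.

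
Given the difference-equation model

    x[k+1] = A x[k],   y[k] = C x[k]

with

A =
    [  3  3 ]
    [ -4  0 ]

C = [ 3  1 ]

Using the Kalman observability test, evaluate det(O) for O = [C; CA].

CA = [[5, 9]]
Observability matrix O = [C; CA] = [[3, 1], [5, 9]]
det(O) = 3·9 - 1·5 = 27 - 5 = 22
Since det(O) ≠ 0, rank(O) = 2 and the system is completely observable.

22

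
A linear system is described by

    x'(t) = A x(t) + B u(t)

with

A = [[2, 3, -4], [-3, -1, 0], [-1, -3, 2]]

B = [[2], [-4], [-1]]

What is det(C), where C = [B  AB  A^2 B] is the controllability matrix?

AB = [[-4], [-2], [8]]
A^2B = [[-46], [14], [26]]
Controllability matrix C = [B  AB  A^2B] = [[2, -4, -46], [-4, -2, 14], [-1, 8, 26]]
Expanding along the first row, det(C) = 2·((-2)·26 - 14·8) - (-4)·((-4)·26 - 14·(-1)) + (-46)·((-4)·8 - (-2)·(-1)) = 2·(-164) - (-4)·(-90) + (-46)·(-34) = 876
Since det(C) ≠ 0, rank(C) = 3 and the system is completely controllable.

876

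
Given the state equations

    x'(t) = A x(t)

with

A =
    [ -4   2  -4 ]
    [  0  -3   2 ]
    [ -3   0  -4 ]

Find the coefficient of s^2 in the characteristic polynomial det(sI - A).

11

Expand det(sI - A) for the 3×3 matrix.
p(s) = s^3 + 11s^2 + 28s + 24.
(Check: constant term = det(-A) = (-1)^3 det A = 24; coefficient of s^2 = -tr A = 11.)
The coefficient of s^2 is 11.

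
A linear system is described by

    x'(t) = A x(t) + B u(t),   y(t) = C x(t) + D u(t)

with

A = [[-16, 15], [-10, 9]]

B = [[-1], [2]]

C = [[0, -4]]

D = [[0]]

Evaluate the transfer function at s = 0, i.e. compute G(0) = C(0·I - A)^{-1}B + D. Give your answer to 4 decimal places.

-28.0000

G(0) = C(-A)^{-1}B + D = -C A^{-1} B + D.
det A = 6, so A^{-1} = (1/6)·adj(A) = [[3/2, -5/2], [5/3, -8/3]]
A^{-1} B = [-13/2, -7]^T
C A^{-1} B = 28
G(0) = D - C A^{-1} B = 0 - (28) = -28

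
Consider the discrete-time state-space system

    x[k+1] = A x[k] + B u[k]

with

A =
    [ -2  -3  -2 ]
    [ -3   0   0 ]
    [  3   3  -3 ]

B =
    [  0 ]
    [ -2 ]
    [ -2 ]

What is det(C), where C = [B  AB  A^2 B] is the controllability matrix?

AB = [[10], [0], [0]]
A^2B = [[-20], [-30], [30]]
Controllability matrix C = [B  AB  A^2B] = [[0, 10, -20], [-2, 0, -30], [-2, 0, 30]]
Expanding along the first row, det(C) = 0·(0·30 - (-30)·0) - 10·((-2)·30 - (-30)·(-2)) + (-20)·((-2)·0 - 0·(-2)) = 0·0 - 10·(-120) + (-20)·0 = 1200
Since det(C) ≠ 0, rank(C) = 3 and the system is completely controllable.

1200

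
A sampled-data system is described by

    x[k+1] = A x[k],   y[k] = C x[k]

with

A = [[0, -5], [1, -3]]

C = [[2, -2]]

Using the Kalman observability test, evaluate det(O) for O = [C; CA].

-12

CA = [[-2, -4]]
Observability matrix O = [C; CA] = [[2, -2], [-2, -4]]
det(O) = 2·(-4) - (-2)·(-2) = -8 - 4 = -12
Since det(O) ≠ 0, rank(O) = 2 and the system is completely observable.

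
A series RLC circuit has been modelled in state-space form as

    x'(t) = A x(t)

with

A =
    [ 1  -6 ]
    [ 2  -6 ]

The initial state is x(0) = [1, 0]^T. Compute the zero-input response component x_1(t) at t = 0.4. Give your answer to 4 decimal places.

0.8937

det(sI - A) = s^2 - (tr A)s + det A, with tr A = 1 + (-6) = -5 and det A = 1·(-6) - (-6)·2 = -6 - (-12) = 6.
So p(s) = det(sI - A) = s^2 + 5s + 6.
Factor s^2 + 5s + 6: two numbers with sum -5 and product 6 are -2 and -3, so s^2 + 5s + 6 = (s + 2)(s + 3).
Hence p(s) = (s + 2) (s + 3), with roots -3, -2.
The eigenvalues -3, -2 are distinct and real, so A is diagonalisable and x(t) = e^{At} x(0) = V diag(e^{λ_i t}) V^{-1} x(0), where the columns of V are the eigenvectors.
λ = -3: A - (-3)I = [[4, -6], [2, -3]]. Row 1 gives 4·v1 + (-6)·v2 = 0, so take v_1 = [3, 2]^T.
λ = -2: A - (-2)I = [[3, -6], [2, -4]]. Row 1 gives 3·v1 + (-6)·v2 = 0, so take v_2 = [-2, -1]^T.
V = [v_1 v_2] = [[3, -2], [2, -1]] has det V = 1, so V^{-1} = adj(V)/det V = [[-1, 2], [-2, 3]].
Modal coordinates z(0) = V^{-1} x(0): (-1)·1 + 2·0 = -1; (-2)·1 + 3·0 = -2; so z(0) = [-1, -2]^T.
x_1(t) = Σ_i (v_i)_1 · z_i(0) · e^{λ_i t} (row 1 of V times the modal terms).
x_1(0.4) = 3·(-1)·e^{-3·0.4} + (-2)·(-2)·e^{-2·0.4} = (-3)·0.301194 + 4·0.449329 = 0.8937.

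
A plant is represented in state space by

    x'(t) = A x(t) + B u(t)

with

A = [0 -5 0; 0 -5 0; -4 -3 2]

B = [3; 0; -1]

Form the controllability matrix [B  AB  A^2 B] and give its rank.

2

AB = [[0], [0], [-14]]
A^2B = [[0], [0], [-28]]
Controllability matrix C = [B  AB  A^2B] = [[3, 0, 0], [0, 0, 0], [-1, -14, -28]]
Row 2 of C is identically zero, so rank(C) ≤ 2.
The 2×2 minor from rows 1, 3, columns 1, 2 is 3·(-14) - 0·(-1) = -42 - 0 = -42 ≠ 0, so rank(C) = 2.
rank(C) = 2 < n = 3, so the pair (A, B) is not completely controllable.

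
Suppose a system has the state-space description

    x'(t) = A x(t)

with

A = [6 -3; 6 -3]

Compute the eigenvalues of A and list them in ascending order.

0, 3

det(sI - A) = s^2 - (tr A)s + det A, with tr A = 6 + (-3) = 3 and det A = 6·(-3) - (-3)·6 = -18 - (-18) = 0.
So p(s) = det(sI - A) = s^2 - 3s.
Factor s^2 - 3s: two numbers with sum 3 and product 0 are 3 and 0, so s^2 - 3s = s(s - 3).
Hence p(s) = s (s - 3), with roots 0, 3.
At least one eigenvalue has non-negative real part, so the system is not asymptotically stable.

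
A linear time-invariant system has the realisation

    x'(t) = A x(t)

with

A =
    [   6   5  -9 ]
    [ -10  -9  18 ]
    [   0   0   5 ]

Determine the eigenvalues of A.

-4, 1, 5

det(sI - A) = s^3 - (tr A)s^2 + (M11 + M22 + M33)s - det A, where Mii is the 2×2 principal minor of A obtained by deleting row i and column i.
tr A = 6 + (-9) + 5 = 2; M11 = (-9)·5 - 18·0 = -45 - 0 = -45; M22 = 6·5 - (-9)·0 = 30 - 0 = 30; M33 = 6·(-9) - 5·(-10) = -54 - (-50) = -4; sum of minors = -19.
det A = 6·((-9)·5 - 18·0) - 5·((-10)·5 - 18·0) + (-9)·((-10)·0 - (-9)·0) = 6·(-45) - 5·(-50) + (-9)·0 = -20.
So p(s) = det(sI - A) = s^3 - 2s^2 - 19s + 20.
Rational-root test: any integer root divides 20. Testing small divisors, s = 1 works: p(1) = 1 + (-2) + (-19) + 20 = 0, so (s - 1) is a factor.
Dividing, p(s) = (s - 1)(s^2 - s - 20).
Factor s^2 - s - 20: two numbers with sum 1 and product -20 are 5 and -4, so s^2 - s - 20 = (s - 5)(s + 4).
Hence p(s) = (s - 5) (s - 1) (s + 4), with roots -4, 1, 5.
At least one eigenvalue has non-negative real part, so the system is not asymptotically stable.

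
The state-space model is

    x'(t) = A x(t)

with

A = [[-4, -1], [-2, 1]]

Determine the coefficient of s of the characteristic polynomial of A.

For a 2×2 matrix, det(sI - A) = s^2 - (tr A)s + det A.
tr A = -3, det A = -6.
So p(s) = s^2 + 3s - 6.
The coefficient of s is 3.

3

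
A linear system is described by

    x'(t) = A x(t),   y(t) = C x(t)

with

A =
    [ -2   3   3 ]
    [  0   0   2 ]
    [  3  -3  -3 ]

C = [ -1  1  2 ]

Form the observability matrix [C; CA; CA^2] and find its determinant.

25

CA = [[8, -9, -7]]
CA^2 = [[-37, 45, 27]]
Observability matrix O = [C; CA; CA^2] = [[-1, 1, 2], [8, -9, -7], [-37, 45, 27]]
Expanding along the first row, det(O) = (-1)·((-9)·27 - (-7)·45) - 1·(8·27 - (-7)·(-37)) + 2·(8·45 - (-9)·(-37)) = (-1)·72 - 1·(-43) + 2·27 = 25
Since det(O) ≠ 0, rank(O) = 3 and the system is completely observable.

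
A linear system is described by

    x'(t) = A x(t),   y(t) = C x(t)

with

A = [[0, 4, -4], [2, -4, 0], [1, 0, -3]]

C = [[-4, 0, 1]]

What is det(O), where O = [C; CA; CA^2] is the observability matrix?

548

CA = [[1, -16, 13]]
CA^2 = [[-19, 68, -43]]
Observability matrix O = [C; CA; CA^2] = [[-4, 0, 1], [1, -16, 13], [-19, 68, -43]]
Expanding along the first row, det(O) = (-4)·((-16)·(-43) - 13·68) - 0·(1·(-43) - 13·(-19)) + 1·(1·68 - (-16)·(-19)) = (-4)·(-196) - 0·204 + 1·(-236) = 548
Since det(O) ≠ 0, rank(O) = 3 and the system is completely observable.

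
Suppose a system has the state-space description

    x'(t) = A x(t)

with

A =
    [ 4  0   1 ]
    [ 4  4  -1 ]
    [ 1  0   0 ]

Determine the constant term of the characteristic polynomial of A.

Expand det(sI - A) for the 3×3 matrix.
p(s) = s^3 - 8s^2 + 15s + 4.
(Check: constant term = det(-A) = (-1)^3 det A = 4; coefficient of s^2 = -tr A = -8.)
The constant term is 4.

4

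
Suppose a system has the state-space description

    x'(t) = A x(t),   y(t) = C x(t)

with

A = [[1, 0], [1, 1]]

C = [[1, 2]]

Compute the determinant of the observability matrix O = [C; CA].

-4

CA = [[3, 2]]
Observability matrix O = [C; CA] = [[1, 2], [3, 2]]
det(O) = 1·2 - 2·3 = 2 - 6 = -4
Since det(O) ≠ 0, rank(O) = 2 and the system is completely observable.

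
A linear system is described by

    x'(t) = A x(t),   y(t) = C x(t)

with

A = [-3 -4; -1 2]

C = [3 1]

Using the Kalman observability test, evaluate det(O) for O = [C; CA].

-20

CA = [[-10, -10]]
Observability matrix O = [C; CA] = [[3, 1], [-10, -10]]
det(O) = 3·(-10) - 1·(-10) = -30 - (-10) = -20
Since det(O) ≠ 0, rank(O) = 2 and the system is completely observable.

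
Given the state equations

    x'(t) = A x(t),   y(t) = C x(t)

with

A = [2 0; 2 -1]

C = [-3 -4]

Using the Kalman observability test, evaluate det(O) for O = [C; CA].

CA = [[-14, 4]]
Observability matrix O = [C; CA] = [[-3, -4], [-14, 4]]
det(O) = (-3)·4 - (-4)·(-14) = -12 - 56 = -68
Since det(O) ≠ 0, rank(O) = 2 and the system is completely observable.

-68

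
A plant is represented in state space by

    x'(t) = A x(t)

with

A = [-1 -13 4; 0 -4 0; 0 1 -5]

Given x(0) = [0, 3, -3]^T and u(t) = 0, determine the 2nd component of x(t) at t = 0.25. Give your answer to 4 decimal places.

det(sI - A) = s^3 - (tr A)s^2 + (M11 + M22 + M33)s - det A, where Mii is the 2×2 principal minor of A obtained by deleting row i and column i.
tr A = (-1) + (-4) + (-5) = -10; M11 = (-4)·(-5) - 0·1 = 20 - 0 = 20; M22 = (-1)·(-5) - 4·0 = 5 - 0 = 5; M33 = (-1)·(-4) - (-13)·0 = 4 - 0 = 4; sum of minors = 29.
det A = (-1)·((-4)·(-5) - 0·1) - (-13)·(0·(-5) - 0·0) + 4·(0·1 - (-4)·0) = (-1)·20 - (-13)·0 + 4·0 = -20.
So p(s) = det(sI - A) = s^3 + 10s^2 + 29s + 20.
Rational-root test: any integer root divides 20. Testing small divisors, s = -1 works: p(-1) = -1 + 10 + (-29) + 20 = 0, so (s + 1) is a factor.
Dividing, p(s) = (s + 1)(s^2 + 9s + 20).
Factor s^2 + 9s + 20: two numbers with sum -9 and product 20 are -4 and -5, so s^2 + 9s + 20 = (s + 4)(s + 5).
Hence p(s) = (s + 1) (s + 4) (s + 5), with roots -5, -4, -1.
The eigenvalues -5, -4, -1 are distinct and real, so A is diagonalisable and x(t) = e^{At} x(0) = V diag(e^{λ_i t}) V^{-1} x(0), where the columns of V are the eigenvectors.
λ = -5: A - (-5)I = [[4, -13, 4], [0, 1, 0], [0, 1, 0]]. v must be orthogonal to every row; (row 1) × (row 2) = [-4, 0, 4], so take v_1 = [-1, 0, 1]^T.
λ = -4: A - (-4)I = [[3, -13, 4], [0, 0, 0], [0, 1, -1]]. v must be orthogonal to every row; (row 1) × (row 3) = [9, 3, 3], so take v_2 = [3, 1, 1]^T.
λ = -1: A - (-1)I = [[0, -13, 4], [0, -3, 0], [0, 1, -4]]. v must be orthogonal to every row; (row 1) × (row 2) = [12, 0, 0], so take v_3 = [1, 0, 0]^T.
V = [v_1 v_2 v_3] = [[-1, 3, 1], [0, 1, 0], [1, 1, 0]] has det V = -1, so V^{-1} = adj(V)/det V = [[0, -1, 1], [0, 1, 0], [1, -4, 1]].
Modal coordinates z(0) = V^{-1} x(0): 0·0 + (-1)·3 + 1·(-3) = -6; 0·0 + 1·3 + 0·(-3) = 3; 1·0 + (-4)·3 + 1·(-3) = -15; so z(0) = [-6, 3, -15]^T.
x_2(t) = Σ_i (v_i)_2 · z_i(0) · e^{λ_i t} (row 2 of V times the modal terms).
x_2(0.25) = 0·(-6)·e^{-5·0.25} + 1·3·e^{-4·0.25} + 0·(-15)·e^{-1·0.25} = 0·0.286505 + 3·0.367879 + 0·0.778801 = 1.1036.

1.1036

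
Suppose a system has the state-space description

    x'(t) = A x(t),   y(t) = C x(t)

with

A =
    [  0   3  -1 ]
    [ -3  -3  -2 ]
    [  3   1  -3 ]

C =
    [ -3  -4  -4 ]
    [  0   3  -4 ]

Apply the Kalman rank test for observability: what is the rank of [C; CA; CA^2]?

3

CA = [[0, -1, 23], [-21, -13, 6]]
CA^2 = [[72, 26, -67], [57, -18, 29]]
Observability matrix O = [C; CA; CA^2] = [[-3, -4, -4], [0, 3, -4], [0, -1, 23], [-21, -13, 6], [72, 26, -67], [57, -18, 29]]
Take the 3×3 submatrix of O formed by rows 1, 2, 3: [[-3, -4, -4], [0, 3, -4], [0, -1, 23]]. Its determinant is (-3)·(3·23 - (-4)·(-1)) - (-4)·(0·23 - (-4)·0) + (-4)·(0·(-1) - 3·0) = (-3)·65 - (-4)·0 + (-4)·0 = -195 ≠ 0.
So rank(O) ≥ 3; since O has 3 columns, rank(O) = 3.
rank(O) = 3 = n, so the pair (A, C) is completely observable.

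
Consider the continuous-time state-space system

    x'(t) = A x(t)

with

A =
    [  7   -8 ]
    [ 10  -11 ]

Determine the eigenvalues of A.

-3, -1

det(sI - A) = s^2 - (tr A)s + det A, with tr A = 7 + (-11) = -4 and det A = 7·(-11) - (-8)·10 = -77 - (-80) = 3.
So p(s) = det(sI - A) = s^2 + 4s + 3.
Factor s^2 + 4s + 3: two numbers with sum -4 and product 3 are -1 and -3, so s^2 + 4s + 3 = (s + 1)(s + 3).
Hence p(s) = (s + 1) (s + 3), with roots -3, -1.
All eigenvalues have negative real part, so the system is asymptotically stable.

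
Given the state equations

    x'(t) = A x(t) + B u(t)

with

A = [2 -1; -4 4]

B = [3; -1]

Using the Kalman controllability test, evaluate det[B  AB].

AB = [[7], [-16]]
Controllability matrix C = [B  AB] = [[3, 7], [-1, -16]]
det(C) = 3·(-16) - 7·(-1) = -48 - (-7) = -41
Since det(C) ≠ 0, rank(C) = 2 and the system is completely controllable.

-41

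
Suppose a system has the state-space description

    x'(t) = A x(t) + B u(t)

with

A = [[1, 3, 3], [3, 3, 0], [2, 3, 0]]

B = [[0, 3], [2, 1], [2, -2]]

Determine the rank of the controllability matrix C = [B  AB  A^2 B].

AB = [[12, 0], [6, 12], [6, 9]]
A^2B = [[48, 63], [54, 36], [42, 36]]
Controllability matrix C = [B  AB  A^2B] = [[0, 3, 12, 0, 48, 63], [2, 1, 6, 12, 54, 36], [2, -2, 6, 9, 42, 36]]
Take the 3×3 submatrix of C formed by columns 1, 2, 3: [[0, 3, 12], [2, 1, 6], [2, -2, 6]]. Its determinant is 0·(1·6 - 6·(-2)) - 3·(2·6 - 6·2) + 12·(2·(-2) - 1·2) = 0·18 - 3·0 + 12·(-6) = -72 ≠ 0.
So rank(C) ≥ 3; since C has 3 rows, rank(C) = 3.
rank(C) = 3 = n, so the pair (A, B) is completely controllable.

3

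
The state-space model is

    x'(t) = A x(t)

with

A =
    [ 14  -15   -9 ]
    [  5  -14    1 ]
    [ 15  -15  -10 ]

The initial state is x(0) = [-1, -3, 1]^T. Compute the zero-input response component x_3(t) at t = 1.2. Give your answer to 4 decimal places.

-5.3680

det(sI - A) = s^3 - (tr A)s^2 + (M11 + M22 + M33)s - det A, where Mii is the 2×2 principal minor of A obtained by deleting row i and column i.
tr A = 14 + (-14) + (-10) = -10; M11 = (-14)·(-10) - 1·(-15) = 140 - (-15) = 155; M22 = 14·(-10) - (-9)·15 = -140 - (-135) = -5; M33 = 14·(-14) - (-15)·5 = -196 - (-75) = -121; sum of minors = 29.
det A = 14·((-14)·(-10) - 1·(-15)) - (-15)·(5·(-10) - 1·15) + (-9)·(5·(-15) - (-14)·15) = 14·155 - (-15)·(-65) + (-9)·135 = -20.
So p(s) = det(sI - A) = s^3 + 10s^2 + 29s + 20.
Rational-root test: any integer root divides 20. Testing small divisors, s = -1 works: p(-1) = -1 + 10 + (-29) + 20 = 0, so (s + 1) is a factor.
Dividing, p(s) = (s + 1)(s^2 + 9s + 20).
Factor s^2 + 9s + 20: two numbers with sum -9 and product 20 are -4 and -5, so s^2 + 9s + 20 = (s + 4)(s + 5).
Hence p(s) = (s + 1) (s + 4) (s + 5), with roots -5, -4, -1.
The eigenvalues -5, -4, -1 are distinct and real, so A is diagonalisable and x(t) = e^{At} x(0) = V diag(e^{λ_i t}) V^{-1} x(0), where the columns of V are the eigenvectors.
λ = -5: A - (-5)I = [[19, -15, -9], [5, -9, 1], [15, -15, -5]]. v must be orthogonal to every row; (row 1) × (row 2) = [-96, -64, -96], so take v_1 = [-3, -2, -3]^T.
λ = -4: A - (-4)I = [[18, -15, -9], [5, -10, 1], [15, -15, -6]]. v must be orthogonal to every row; (row 1) × (row 2) = [-105, -63, -105], so take v_2 = [5, 3, 5]^T.
λ = -1: A - (-1)I = [[15, -15, -9], [5, -13, 1], [15, -15, -9]]. v must be orthogonal to every row; (row 1) × (row 2) = [-132, -60, -120], so take v_3 = [11, 5, 10]^T.
V = [v_1 v_2 v_3] = [[-3, 5, 11], [-2, 3, 5], [-3, 5, 10]] has det V = -1, so V^{-1} = adj(V)/det V = [[-5, -5, 8], [-5, -3, 7], [1, 0, -1]].
Modal coordinates z(0) = V^{-1} x(0): (-5)·(-1) + (-5)·(-3) + 8·1 = 28; (-5)·(-1) + (-3)·(-3) + 7·1 = 21; 1·(-1) + 0·(-3) + (-1)·1 = -2; so z(0) = [28, 21, -2]^T.
x_3(t) = Σ_i (v_i)_3 · z_i(0) · e^{λ_i t} (row 3 of V times the modal terms).
x_3(1.2) = (-3)·28·e^{-5·1.2} + 5·21·e^{-4·1.2} + 10·(-2)·e^{-1·1.2} = (-84)·0.002479 + 105·0.008230 + (-20)·0.301194 = -5.3680.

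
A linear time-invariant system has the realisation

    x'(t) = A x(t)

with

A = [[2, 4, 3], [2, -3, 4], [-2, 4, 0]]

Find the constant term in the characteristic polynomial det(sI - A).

58

Expand det(sI - A) for the 3×3 matrix.
p(s) = s^3 + s^2 - 24s + 58.
(Check: constant term = det(-A) = (-1)^3 det A = 58; coefficient of s^2 = -tr A = 1.)
The constant term is 58.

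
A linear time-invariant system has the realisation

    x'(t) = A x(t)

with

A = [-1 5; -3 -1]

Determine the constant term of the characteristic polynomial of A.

16

For a 2×2 matrix, det(sI - A) = s^2 - (tr A)s + det A.
tr A = -2, det A = 16.
So p(s) = s^2 + 2s + 16.
The constant term is 16.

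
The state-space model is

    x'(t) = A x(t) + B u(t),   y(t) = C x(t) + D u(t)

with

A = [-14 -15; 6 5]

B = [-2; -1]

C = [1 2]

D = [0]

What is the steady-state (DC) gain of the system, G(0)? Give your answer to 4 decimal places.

-1.3500

G(0) = C(-A)^{-1}B + D = -C A^{-1} B + D.
det A = 20, so A^{-1} = (1/20)·adj(A) = [[1/4, 3/4], [-3/10, -7/10]]
A^{-1} B = [-5/4, 13/10]^T
C A^{-1} B = 27/20
G(0) = D - C A^{-1} B = 0 - (27/20) = -27/20 ≈ -1.3500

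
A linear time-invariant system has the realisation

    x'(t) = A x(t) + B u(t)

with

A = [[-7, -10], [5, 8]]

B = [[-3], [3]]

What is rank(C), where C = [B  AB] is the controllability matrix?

1

AB = [[-9], [9]]
Controllability matrix C = [B  AB] = [[-3, -9], [3, 9]]
Every column of C is a scalar multiple of column 1 = [-3, 3] (multipliers 1, 3), so the columns span a one-dimensional space.
C ≠ 0, hence rank(C) = 1.
rank(C) = 1 < n = 2, so the pair (A, B) is not completely controllable.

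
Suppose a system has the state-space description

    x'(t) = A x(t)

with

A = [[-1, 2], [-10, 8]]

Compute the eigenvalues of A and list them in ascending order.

3, 4

det(sI - A) = s^2 - (tr A)s + det A, with tr A = (-1) + 8 = 7 and det A = (-1)·8 - 2·(-10) = -8 - (-20) = 12.
So p(s) = det(sI - A) = s^2 - 7s + 12.
Factor s^2 - 7s + 12: two numbers with sum 7 and product 12 are 4 and 3, so s^2 - 7s + 12 = (s - 4)(s - 3).
Hence p(s) = (s - 4) (s - 3), with roots 3, 4.
At least one eigenvalue has non-negative real part, so the system is not asymptotically stable.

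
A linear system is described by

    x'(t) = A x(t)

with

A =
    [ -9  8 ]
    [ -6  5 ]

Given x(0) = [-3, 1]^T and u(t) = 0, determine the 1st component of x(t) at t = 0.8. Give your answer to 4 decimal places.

det(sI - A) = s^2 - (tr A)s + det A, with tr A = (-9) + 5 = -4 and det A = (-9)·5 - 8·(-6) = -45 - (-48) = 3.
So p(s) = det(sI - A) = s^2 + 4s + 3.
Factor s^2 + 4s + 3: two numbers with sum -4 and product 3 are -1 and -3, so s^2 + 4s + 3 = (s + 1)(s + 3).
Hence p(s) = (s + 1) (s + 3), with roots -3, -1.
The eigenvalues -3, -1 are distinct and real, so A is diagonalisable and x(t) = e^{At} x(0) = V diag(e^{λ_i t}) V^{-1} x(0), where the columns of V are the eigenvectors.
λ = -3: A - (-3)I = [[-6, 8], [-6, 8]]. Row 1 gives (-6)·v1 + 8·v2 = 0, so take v_1 = [4, 3]^T.
λ = -1: A - (-1)I = [[-8, 8], [-6, 6]]. Row 1 gives (-8)·v1 + 8·v2 = 0, so take v_2 = [1, 1]^T.
V = [v_1 v_2] = [[4, 1], [3, 1]] has det V = 1, so V^{-1} = adj(V)/det V = [[1, -1], [-3, 4]].
Modal coordinates z(0) = V^{-1} x(0): 1·(-3) + (-1)·1 = -4; (-3)·(-3) + 4·1 = 13; so z(0) = [-4, 13]^T.
x_1(t) = Σ_i (v_i)_1 · z_i(0) · e^{λ_i t} (row 1 of V times the modal terms).
x_1(0.8) = 4·(-4)·e^{-3·0.8} + 1·13·e^{-1·0.8} = (-16)·0.090718 + 13·0.449329 = 4.3898.

4.3898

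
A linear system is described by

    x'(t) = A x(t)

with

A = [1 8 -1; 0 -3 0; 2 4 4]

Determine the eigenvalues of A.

det(sI - A) = s^3 - (tr A)s^2 + (M11 + M22 + M33)s - det A, where Mii is the 2×2 principal minor of A obtained by deleting row i and column i.
tr A = 1 + (-3) + 4 = 2; M11 = (-3)·4 - 0·4 = -12 - 0 = -12; M22 = 1·4 - (-1)·2 = 4 - (-2) = 6; M33 = 1·(-3) - 8·0 = -3 - 0 = -3; sum of minors = -9.
det A = 1·((-3)·4 - 0·4) - 8·(0·4 - 0·2) + (-1)·(0·4 - (-3)·2) = 1·(-12) - 8·0 + (-1)·6 = -18.
So p(s) = det(sI - A) = s^3 - 2s^2 - 9s + 18.
Rational-root test: any integer root divides 18. Testing small divisors, s = 2 works: p(2) = 8 + (-8) + (-18) + 18 = 0, so (s - 2) is a factor.
Dividing, p(s) = (s - 2)(s^2 - 9).
Factor s^2 - 9: two numbers with sum 0 and product -9 are 3 and -3, so s^2 - 9 = (s - 3)(s + 3).
Hence p(s) = (s - 3) (s - 2) (s + 3), with roots -3, 2, 3.
At least one eigenvalue has non-negative real part, so the system is not asymptotically stable.

-3, 2, 3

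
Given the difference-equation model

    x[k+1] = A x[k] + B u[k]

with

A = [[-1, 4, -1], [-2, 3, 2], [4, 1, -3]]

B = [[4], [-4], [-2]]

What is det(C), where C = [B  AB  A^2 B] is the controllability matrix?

36720

AB = [[-18], [-24], [18]]
A^2B = [[-96], [0], [-150]]
Controllability matrix C = [B  AB  A^2B] = [[4, -18, -96], [-4, -24, 0], [-2, 18, -150]]
Expanding along the first row, det(C) = 4·((-24)·(-150) - 0·18) - (-18)·((-4)·(-150) - 0·(-2)) + (-96)·((-4)·18 - (-24)·(-2)) = 4·3600 - (-18)·600 + (-96)·(-120) = 36720
Since det(C) ≠ 0, rank(C) = 3 and the system is completely controllable.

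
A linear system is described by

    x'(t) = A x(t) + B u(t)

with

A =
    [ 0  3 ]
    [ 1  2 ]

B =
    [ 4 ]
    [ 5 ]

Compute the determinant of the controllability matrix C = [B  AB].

-19

AB = [[15], [14]]
Controllability matrix C = [B  AB] = [[4, 15], [5, 14]]
det(C) = 4·14 - 15·5 = 56 - 75 = -19
Since det(C) ≠ 0, rank(C) = 2 and the system is completely controllable.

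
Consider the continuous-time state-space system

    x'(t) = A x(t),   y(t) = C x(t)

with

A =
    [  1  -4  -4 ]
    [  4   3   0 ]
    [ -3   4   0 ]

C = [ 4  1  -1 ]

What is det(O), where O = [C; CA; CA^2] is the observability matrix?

-4654

CA = [[11, -17, -16]]
CA^2 = [[-9, -159, -44]]
Observability matrix O = [C; CA; CA^2] = [[4, 1, -1], [11, -17, -16], [-9, -159, -44]]
Expanding along the first row, det(O) = 4·((-17)·(-44) - (-16)·(-159)) - 1·(11·(-44) - (-16)·(-9)) + (-1)·(11·(-159) - (-17)·(-9)) = 4·(-1796) - 1·(-628) + (-1)·(-1902) = -4654
Since det(O) ≠ 0, rank(O) = 3 and the system is completely observable.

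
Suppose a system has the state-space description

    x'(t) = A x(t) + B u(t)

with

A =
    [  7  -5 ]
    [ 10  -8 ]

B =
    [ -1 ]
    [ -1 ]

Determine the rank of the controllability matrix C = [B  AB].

AB = [[-2], [-2]]
Controllability matrix C = [B  AB] = [[-1, -2], [-1, -2]]
Every column of C is a scalar multiple of column 1 = [-1, -1] (multipliers 1, 2), so the columns span a one-dimensional space.
C ≠ 0, hence rank(C) = 1.
rank(C) = 1 < n = 2, so the pair (A, B) is not completely controllable.

1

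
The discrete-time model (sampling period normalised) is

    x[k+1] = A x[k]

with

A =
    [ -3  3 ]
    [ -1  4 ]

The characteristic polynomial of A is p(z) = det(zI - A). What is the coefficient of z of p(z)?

For a 2×2 matrix, det(zI - A) = z^2 - (tr A)z + det A.
tr A = 1, det A = -9.
So p(z) = z^2 - z - 9.
The coefficient of z is -1.

-1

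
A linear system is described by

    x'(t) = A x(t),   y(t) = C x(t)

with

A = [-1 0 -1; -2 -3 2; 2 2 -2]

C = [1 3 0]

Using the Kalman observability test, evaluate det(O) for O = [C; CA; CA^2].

CA = [[-7, -9, 5]]
CA^2 = [[35, 37, -21]]
Observability matrix O = [C; CA; CA^2] = [[1, 3, 0], [-7, -9, 5], [35, 37, -21]]
Expanding along the first row, det(O) = 1·((-9)·(-21) - 5·37) - 3·((-7)·(-21) - 5·35) + 0·((-7)·37 - (-9)·35) = 1·4 - 3·(-28) + 0·56 = 88
Since det(O) ≠ 0, rank(O) = 3 and the system is completely observable.

88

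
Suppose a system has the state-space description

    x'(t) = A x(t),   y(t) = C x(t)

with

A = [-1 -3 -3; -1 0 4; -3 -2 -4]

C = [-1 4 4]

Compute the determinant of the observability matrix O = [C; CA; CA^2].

-1026

CA = [[-15, -5, 3]]
CA^2 = [[11, 39, 13]]
Observability matrix O = [C; CA; CA^2] = [[-1, 4, 4], [-15, -5, 3], [11, 39, 13]]
Expanding along the first row, det(O) = (-1)·((-5)·13 - 3·39) - 4·((-15)·13 - 3·11) + 4·((-15)·39 - (-5)·11) = (-1)·(-182) - 4·(-228) + 4·(-530) = -1026
Since det(O) ≠ 0, rank(O) = 3 and the system is completely observable.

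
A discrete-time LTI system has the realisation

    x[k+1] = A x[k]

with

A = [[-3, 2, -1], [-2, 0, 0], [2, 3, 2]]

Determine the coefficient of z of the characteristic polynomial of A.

Expand det(zI - A) for the 3×3 matrix.
p(z) = z^3 + z^2 - 14.
(Check: constant term = det(-A) = (-1)^3 det A = -14; coefficient of z^2 = -tr A = 1.)
The coefficient of z is 0.

0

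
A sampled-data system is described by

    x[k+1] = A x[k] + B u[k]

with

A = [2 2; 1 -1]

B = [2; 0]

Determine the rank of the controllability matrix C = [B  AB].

AB = [[4], [2]]
Controllability matrix C = [B  AB] = [[2, 4], [0, 2]]
det(C) = 2·2 - 4·0 = 4 - 0 = 4 ≠ 0, so rank(C) = 2.
rank(C) = 2 = n, so the pair (A, B) is completely controllable.

2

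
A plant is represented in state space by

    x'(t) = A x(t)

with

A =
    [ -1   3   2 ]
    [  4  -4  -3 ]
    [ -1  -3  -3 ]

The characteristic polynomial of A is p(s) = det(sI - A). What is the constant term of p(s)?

-10

Expand det(sI - A) for the 3×3 matrix.
p(s) = s^3 + 8s^2 - 10.
(Check: constant term = det(-A) = (-1)^3 det A = -10; coefficient of s^2 = -tr A = 8.)
The constant term is -10.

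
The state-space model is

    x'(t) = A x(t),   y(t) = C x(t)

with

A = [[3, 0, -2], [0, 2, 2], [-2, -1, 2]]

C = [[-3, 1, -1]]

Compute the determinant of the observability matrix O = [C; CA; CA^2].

CA = [[-7, 3, 6]]
CA^2 = [[-33, 0, 32]]
Observability matrix O = [C; CA; CA^2] = [[-3, 1, -1], [-7, 3, 6], [-33, 0, 32]]
Expanding along the first row, det(O) = (-3)·(3·32 - 6·0) - 1·((-7)·32 - 6·(-33)) + (-1)·((-7)·0 - 3·(-33)) = (-3)·96 - 1·(-26) + (-1)·99 = -361
Since det(O) ≠ 0, rank(O) = 3 and the system is completely observable.

-361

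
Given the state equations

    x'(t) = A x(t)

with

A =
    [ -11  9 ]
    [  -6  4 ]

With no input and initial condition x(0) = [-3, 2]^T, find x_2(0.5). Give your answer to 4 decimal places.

det(sI - A) = s^2 - (tr A)s + det A, with tr A = (-11) + 4 = -7 and det A = (-11)·4 - 9·(-6) = -44 - (-54) = 10.
So p(s) = det(sI - A) = s^2 + 7s + 10.
Factor s^2 + 7s + 10: two numbers with sum -7 and product 10 are -2 and -5, so s^2 + 7s + 10 = (s + 2)(s + 5).
Hence p(s) = (s + 2) (s + 5), with roots -5, -2.
The eigenvalues -5, -2 are distinct and real, so A is diagonalisable and x(t) = e^{At} x(0) = V diag(e^{λ_i t}) V^{-1} x(0), where the columns of V are the eigenvectors.
λ = -5: A - (-5)I = [[-6, 9], [-6, 9]]. Row 1 gives (-6)·v1 + 9·v2 = 0, so take v_1 = [3, 2]^T.
λ = -2: A - (-2)I = [[-9, 9], [-6, 6]]. Row 1 gives (-9)·v1 + 9·v2 = 0, so take v_2 = [-1, -1]^T.
V = [v_1 v_2] = [[3, -1], [2, -1]] has det V = -1, so V^{-1} = adj(V)/det V = [[1, -1], [2, -3]].
Modal coordinates z(0) = V^{-1} x(0): 1·(-3) + (-1)·2 = -5; 2·(-3) + (-3)·2 = -12; so z(0) = [-5, -12]^T.
x_2(t) = Σ_i (v_i)_2 · z_i(0) · e^{λ_i t} (row 2 of V times the modal terms).
x_2(0.5) = 2·(-5)·e^{-5·0.5} + (-1)·(-12)·e^{-2·0.5} = (-10)·0.082085 + 12·0.367879 = 3.5937.

3.5937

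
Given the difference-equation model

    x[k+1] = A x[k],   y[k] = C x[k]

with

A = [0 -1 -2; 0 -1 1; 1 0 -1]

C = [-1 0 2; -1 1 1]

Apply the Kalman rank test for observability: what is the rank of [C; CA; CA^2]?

3

CA = [[2, 1, 0], [1, 0, 2]]
CA^2 = [[0, -3, -3], [2, -1, -4]]
Observability matrix O = [C; CA; CA^2] = [[-1, 0, 2], [-1, 1, 1], [2, 1, 0], [1, 0, 2], [0, -3, -3], [2, -1, -4]]
Take the 3×3 submatrix of O formed by rows 1, 2, 3: [[-1, 0, 2], [-1, 1, 1], [2, 1, 0]]. Its determinant is (-1)·(1·0 - 1·1) - 0·((-1)·0 - 1·2) + 2·((-1)·1 - 1·2) = (-1)·(-1) - 0·(-2) + 2·(-3) = -5 ≠ 0.
So rank(O) ≥ 3; since O has 3 columns, rank(O) = 3.
rank(O) = 3 = n, so the pair (A, C) is completely observable.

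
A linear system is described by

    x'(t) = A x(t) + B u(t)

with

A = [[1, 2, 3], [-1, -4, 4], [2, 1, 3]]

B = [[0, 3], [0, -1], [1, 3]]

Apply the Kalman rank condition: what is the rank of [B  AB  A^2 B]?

3

AB = [[3, 10], [4, 13], [3, 14]]
A^2B = [[20, 78], [-7, -6], [19, 75]]
Controllability matrix C = [B  AB  A^2B] = [[0, 3, 3, 10, 20, 78], [0, -1, 4, 13, -7, -6], [1, 3, 3, 14, 19, 75]]
Take the 3×3 submatrix of C formed by columns 1, 2, 3: [[0, 3, 3], [0, -1, 4], [1, 3, 3]]. Its determinant is 0·((-1)·3 - 4·3) - 3·(0·3 - 4·1) + 3·(0·3 - (-1)·1) = 0·(-15) - 3·(-4) + 3·1 = 15 ≠ 0.
So rank(C) ≥ 3; since C has 3 rows, rank(C) = 3.
rank(C) = 3 = n, so the pair (A, B) is completely controllable.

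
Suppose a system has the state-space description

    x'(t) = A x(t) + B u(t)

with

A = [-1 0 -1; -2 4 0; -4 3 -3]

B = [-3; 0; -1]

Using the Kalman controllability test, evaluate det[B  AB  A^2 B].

AB = [[4], [6], [15]]
A^2B = [[-19], [16], [-43]]
Controllability matrix C = [B  AB  A^2B] = [[-3, 4, -19], [0, 6, 16], [-1, 15, -43]]
Expanding along the first row, det(C) = (-3)·(6·(-43) - 16·15) - 4·(0·(-43) - 16·(-1)) + (-19)·(0·15 - 6·(-1)) = (-3)·(-498) - 4·16 + (-19)·6 = 1316
Since det(C) ≠ 0, rank(C) = 3 and the system is completely controllable.

1316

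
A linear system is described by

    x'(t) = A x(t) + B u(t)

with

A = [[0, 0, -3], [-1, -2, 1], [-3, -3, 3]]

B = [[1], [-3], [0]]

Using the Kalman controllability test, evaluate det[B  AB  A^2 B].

363

AB = [[0], [5], [6]]
A^2B = [[-18], [-4], [3]]
Controllability matrix C = [B  AB  A^2B] = [[1, 0, -18], [-3, 5, -4], [0, 6, 3]]
Expanding along the first row, det(C) = 1·(5·3 - (-4)·6) - 0·((-3)·3 - (-4)·0) + (-18)·((-3)·6 - 5·0) = 1·39 - 0·(-9) + (-18)·(-18) = 363
Since det(C) ≠ 0, rank(C) = 3 and the system is completely controllable.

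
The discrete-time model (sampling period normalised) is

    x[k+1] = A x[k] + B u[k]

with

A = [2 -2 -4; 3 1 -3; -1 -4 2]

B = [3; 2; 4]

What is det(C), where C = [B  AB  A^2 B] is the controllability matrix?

AB = [[-14], [-1], [-3]]
A^2B = [[-14], [-34], [12]]
Controllability matrix C = [B  AB  A^2B] = [[3, -14, -14], [2, -1, -34], [4, -3, 12]]
Expanding along the first row, det(C) = 3·((-1)·12 - (-34)·(-3)) - (-14)·(2·12 - (-34)·4) + (-14)·(2·(-3) - (-1)·4) = 3·(-114) - (-14)·160 + (-14)·(-2) = 1926
Since det(C) ≠ 0, rank(C) = 3 and the system is completely controllable.

1926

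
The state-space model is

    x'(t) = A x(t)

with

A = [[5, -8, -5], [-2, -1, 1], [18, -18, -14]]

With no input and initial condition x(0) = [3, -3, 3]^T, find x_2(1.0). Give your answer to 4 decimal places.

det(sI - A) = s^3 - (tr A)s^2 + (M11 + M22 + M33)s - det A, where Mii is the 2×2 principal minor of A obtained by deleting row i and column i.
tr A = 5 + (-1) + (-14) = -10; M11 = (-1)·(-14) - 1·(-18) = 14 - (-18) = 32; M22 = 5·(-14) - (-5)·18 = -70 - (-90) = 20; M33 = 5·(-1) - (-8)·(-2) = -5 - 16 = -21; sum of minors = 31.
det A = 5·((-1)·(-14) - 1·(-18)) - (-8)·((-2)·(-14) - 1·18) + (-5)·((-2)·(-18) - (-1)·18) = 5·32 - (-8)·10 + (-5)·54 = -30.
So p(s) = det(sI - A) = s^3 + 10s^2 + 31s + 30.
Rational-root test: any integer root divides 30. Testing small divisors, s = -2 works: p(-2) = -8 + 40 + (-62) + 30 = 0, so (s + 2) is a factor.
Dividing, p(s) = (s + 2)(s^2 + 8s + 15).
Factor s^2 + 8s + 15: two numbers with sum -8 and product 15 are -3 and -5, so s^2 + 8s + 15 = (s + 3)(s + 5).
Hence p(s) = (s + 2) (s + 3) (s + 5), with roots -5, -3, -2.
The eigenvalues -5, -3, -2 are distinct and real, so A is diagonalisable and x(t) = e^{At} x(0) = V diag(e^{λ_i t}) V^{-1} x(0), where the columns of V are the eigenvectors.
λ = -5: A - (-5)I = [[10, -8, -5], [-2, 4, 1], [18, -18, -9]]. v must be orthogonal to every row; (row 1) × (row 2) = [12, 0, 24], so take v_1 = [1, 0, 2]^T.
λ = -3: A - (-3)I = [[8, -8, -5], [-2, 2, 1], [18, -18, -11]]. v must be orthogonal to every row; (row 1) × (row 2) = [2, 2, 0], so take v_2 = [1, 1, 0]^T.
λ = -2: A - (-2)I = [[7, -8, -5], [-2, 1, 1], [18, -18, -12]]. v must be orthogonal to every row; (row 1) × (row 2) = [-3, 3, -9], so take v_3 = [-1, 1, -3]^T.
V = [v_1 v_2 v_3] = [[1, 1, -1], [0, 1, 1], [2, 0, -3]] has det V = 1, so V^{-1} = adj(V)/det V = [[-3, 3, 2], [2, -1, -1], [-2, 2, 1]].
Modal coordinates z(0) = V^{-1} x(0): (-3)·3 + 3·(-3) + 2·3 = -12; 2·3 + (-1)·(-3) + (-1)·3 = 6; (-2)·3 + 2·(-3) + 1·3 = -9; so z(0) = [-12, 6, -9]^T.
x_2(t) = Σ_i (v_i)_2 · z_i(0) · e^{λ_i t} (row 2 of V times the modal terms).
x_2(1.0) = 0·(-12)·e^{-5·1.0} + 1·6·e^{-3·1.0} + 1·(-9)·e^{-2·1.0} = 0·0.006738 + 6·0.049787 + (-9)·0.135335 = -0.9193.

-0.9193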